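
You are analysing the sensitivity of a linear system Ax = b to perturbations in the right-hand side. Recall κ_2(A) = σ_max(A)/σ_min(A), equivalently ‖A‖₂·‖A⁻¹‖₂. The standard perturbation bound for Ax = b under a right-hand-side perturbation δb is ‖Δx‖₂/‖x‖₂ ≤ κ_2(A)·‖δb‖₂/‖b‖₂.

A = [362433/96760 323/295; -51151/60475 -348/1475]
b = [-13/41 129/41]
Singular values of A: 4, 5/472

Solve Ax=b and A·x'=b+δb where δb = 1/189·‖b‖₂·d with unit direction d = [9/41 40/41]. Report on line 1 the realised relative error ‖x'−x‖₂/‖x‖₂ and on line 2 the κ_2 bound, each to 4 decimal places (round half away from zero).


largest singular value 4, smallest 5/472
κ = σ_max/σ_min = 4/(5/472) = 377.6000
κ_2(A)·‖δb‖/‖b‖ = 1.9979
solve Ax = b  →  x = [-79.5360 271.8020]
2-norm of b is 3.1623; of x, 283.2001
with δb = [0.0037 0.0163], A·Δx = δb → ‖Δx‖ = 1.5795
dividing the unrounded norms, ‖Δx‖/‖x‖ = 0.0056
so the bound overstates the realised error by a factor of ≈ 358.2230 (computed from the unrounded values)

0.0056
1.9979


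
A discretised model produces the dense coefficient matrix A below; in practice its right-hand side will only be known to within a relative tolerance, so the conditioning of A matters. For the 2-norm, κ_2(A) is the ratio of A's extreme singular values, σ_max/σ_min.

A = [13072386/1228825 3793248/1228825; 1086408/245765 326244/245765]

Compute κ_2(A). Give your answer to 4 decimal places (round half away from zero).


M = AᵀA = [1185765291684/8934975625 345844108512/8934975625; 345844108512/8934975625 100885260816/8934975625]. tr(M)=2058640884/14295961, det(M)=3240000/14295961
eigenvalues of AᵀA: λ = (tr ± √(tr²−4·det))/2 = 144, 22500/14295961
κ_2(A) = √(λ_max/λ_min) = √(144 / (22500/14295961)) = 302.4800

302.4800


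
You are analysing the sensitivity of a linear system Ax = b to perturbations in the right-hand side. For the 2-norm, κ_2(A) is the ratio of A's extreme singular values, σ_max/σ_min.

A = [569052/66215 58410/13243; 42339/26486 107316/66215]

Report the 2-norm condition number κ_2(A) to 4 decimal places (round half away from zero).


form AᵀA = [797201361/10432900 21124422/521645; 21124422/521645 57590676/2608225] with trace 711117/7220 and determinant 10673289/225625
eigenvalues of AᵀA: λ = (tr ± √(tr²−4·det))/2 = 9801/100, 4356/9025
so κ_2 = √((9801/100) / (4356/9025)) = 14.2500

14.2500


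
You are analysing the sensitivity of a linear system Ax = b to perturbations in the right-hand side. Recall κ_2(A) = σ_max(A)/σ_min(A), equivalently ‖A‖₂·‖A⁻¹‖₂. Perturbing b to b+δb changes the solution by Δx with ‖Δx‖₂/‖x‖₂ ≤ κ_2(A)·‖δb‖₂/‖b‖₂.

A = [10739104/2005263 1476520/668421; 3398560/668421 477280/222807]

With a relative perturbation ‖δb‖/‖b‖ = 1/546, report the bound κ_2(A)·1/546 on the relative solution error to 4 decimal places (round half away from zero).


0.4871

form AᵀA = [260737509376/4781307609 36212942080/1593769203; 36212942080/1593769203 5030056000/531256401] with trace 1810698304/28291761 and determinant 1638400/28291761
solving λ² − 1810698304/28291761·λ + 1638400/28291761 = 0 gives λ = 64, 25600/28291761
σ_max=√64=8, σ_min=√(25600/28291761)=(160/5319) → κ = 265.9500
bound on ‖Δx‖/‖x‖: κ·ε = 265.9500·1/546 = 0.4871


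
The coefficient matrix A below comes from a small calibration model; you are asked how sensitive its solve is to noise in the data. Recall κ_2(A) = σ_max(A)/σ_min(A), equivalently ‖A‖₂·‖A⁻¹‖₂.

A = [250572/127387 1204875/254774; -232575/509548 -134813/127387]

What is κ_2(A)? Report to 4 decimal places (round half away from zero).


358.5000

AᵀA = [48445173/11881168 29065575/2970292; 29065575/2970292 69758017/2970292]; tr = 25190557/913936, det = 21609/3655744
eigenvalues of AᵀA: λ = (tr ± √(tr²−4·det))/2 = 441/16, 49/228484
σ_max=√(441/16)=(21/4), σ_min=√(49/228484)=(7/478) → κ = 358.5000


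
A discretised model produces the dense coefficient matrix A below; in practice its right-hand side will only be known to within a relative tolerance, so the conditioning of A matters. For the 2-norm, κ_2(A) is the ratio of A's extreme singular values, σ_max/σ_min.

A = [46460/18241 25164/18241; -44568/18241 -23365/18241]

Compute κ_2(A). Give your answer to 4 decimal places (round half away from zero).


148.0000

M = AᵀA = [4928464/395641 2628360/395641; 2628360/395641 1402081/395641]. tr(M)=21905/1369, det(M)=16/1369
λ_max, λ_min = (21905/1369 ± √479741409/1874161)/2 = 16, 1/1369
σ_max=√16=4, σ_min=√(1/1369)=(1/37) → κ = 148.0000


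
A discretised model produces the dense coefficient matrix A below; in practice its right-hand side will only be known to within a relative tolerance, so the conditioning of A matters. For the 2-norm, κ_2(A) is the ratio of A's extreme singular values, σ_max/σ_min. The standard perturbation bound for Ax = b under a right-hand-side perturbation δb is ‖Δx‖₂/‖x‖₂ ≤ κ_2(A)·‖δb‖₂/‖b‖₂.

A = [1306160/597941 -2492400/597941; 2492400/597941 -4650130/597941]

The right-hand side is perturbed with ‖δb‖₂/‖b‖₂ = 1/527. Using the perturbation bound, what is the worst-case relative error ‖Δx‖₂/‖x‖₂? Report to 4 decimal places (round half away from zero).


M = AᵀA = [27398310400/1237139929 -51368364000/1237139929; -51368364000/1237139929 96317532100/1237139929]. tr(M)=428082500/4280761, det(M)=640000/4280761
λ_max, λ_min = (428082500/4280761 ± √183243668058090000/18324914739121)/2 = 100, 6400/4280761
κ = σ_max/σ_min = 10/(80/2069) = 258.6250
worst-case relative error ≤ 258.6250 × 1/527 = 0.4907

0.4907


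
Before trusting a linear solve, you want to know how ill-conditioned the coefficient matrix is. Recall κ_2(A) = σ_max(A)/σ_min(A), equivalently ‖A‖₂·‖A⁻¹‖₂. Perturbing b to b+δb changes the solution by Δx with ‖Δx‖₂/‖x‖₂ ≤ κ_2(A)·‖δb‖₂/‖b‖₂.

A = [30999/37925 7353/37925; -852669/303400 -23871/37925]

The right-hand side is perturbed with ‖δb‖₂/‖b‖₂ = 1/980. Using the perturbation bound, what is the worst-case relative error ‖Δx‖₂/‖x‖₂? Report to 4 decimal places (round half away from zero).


0.3020

form AᵀA = [1261671129/147282496 35484075/18410312; 35484075/18410312 998226/2301289] with trace 788553/87616 and determinant 81/87616
char-poly roots: 9 and 9/87616
κ = σ_max/σ_min = 3/(3/296) = 296.0000
perturbation bound = 296.0000·1/980 = 0.3020


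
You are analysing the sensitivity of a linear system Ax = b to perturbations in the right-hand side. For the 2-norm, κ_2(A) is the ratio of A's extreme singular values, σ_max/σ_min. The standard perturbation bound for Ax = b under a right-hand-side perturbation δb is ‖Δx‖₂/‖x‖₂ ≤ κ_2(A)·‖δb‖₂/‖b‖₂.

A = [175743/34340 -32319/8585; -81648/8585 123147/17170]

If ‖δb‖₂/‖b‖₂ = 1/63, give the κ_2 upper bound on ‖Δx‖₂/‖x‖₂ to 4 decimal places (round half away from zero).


3.2063

AᵀA = [475944417/4080400 -89236161/1020100; -89236161/1020100 66931677/1020100]; tr = 29746845/163216, det = 531441/652864
eigenvalues of AᵀA: λ = (tr ± √(tr²−4·det))/2 = 729/4, 729/163216
κ = σ_max/σ_min = (27/2)/(27/404) = 202.0000
perturbation bound = 202.0000·1/63 = 3.2063


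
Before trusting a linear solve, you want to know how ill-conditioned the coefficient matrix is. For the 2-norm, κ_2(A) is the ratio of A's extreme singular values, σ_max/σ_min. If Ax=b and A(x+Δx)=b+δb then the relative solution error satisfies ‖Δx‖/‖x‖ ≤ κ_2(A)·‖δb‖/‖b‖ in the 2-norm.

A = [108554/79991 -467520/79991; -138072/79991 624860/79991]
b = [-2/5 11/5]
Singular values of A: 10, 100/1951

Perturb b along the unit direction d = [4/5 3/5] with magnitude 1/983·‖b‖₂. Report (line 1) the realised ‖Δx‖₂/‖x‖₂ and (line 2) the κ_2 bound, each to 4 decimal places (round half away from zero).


σ_max = 10, σ_min = 100/1951
condition number: 10 ÷ (100/1951) = 195.1000
worst-case relative error ≤ 195.1000 × 1/983 = 0.1985
solve Ax = b  →  x = [18.9902 4.4778]
‖b‖ = 2.2361, ‖x‖ = 19.5110
δb = ε·‖b‖·d = [0.0018 0.0014]; solving A·Δx = δb gives ‖Δx‖ = 0.0444
relative error = 0.0023
realised/bound (from unrounded values) ≈ 0.0115

0.0023
0.1985


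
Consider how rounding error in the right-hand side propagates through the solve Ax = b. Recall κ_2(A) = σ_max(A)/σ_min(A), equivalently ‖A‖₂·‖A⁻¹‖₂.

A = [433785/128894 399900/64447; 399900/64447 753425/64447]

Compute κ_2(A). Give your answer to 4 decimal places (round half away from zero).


267.6000

form AᵀA = [168501825/3381572 78980250/845393; 78980250/845393 148090625/845393] with trace 44756725/198916 and determinant 140625/198916
eigenvalues of AᵀA: λ = (tr ± √(tr²−4·det))/2 = 225, 625/198916
κ_2(A) = √(λ_max/λ_min) = √(225 / (625/198916)) = 267.6000


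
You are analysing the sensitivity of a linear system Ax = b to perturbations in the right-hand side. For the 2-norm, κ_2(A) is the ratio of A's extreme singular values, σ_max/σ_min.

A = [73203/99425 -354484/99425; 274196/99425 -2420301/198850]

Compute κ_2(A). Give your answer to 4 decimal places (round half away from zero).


AᵀA = [128867401/15816529 -572428350/15816529; -572428350/15816529 10176788089/63266116]; tr = 6360653/37636, det = 28561/37636
solving λ² − 6360653/37636·λ + 28561/37636 = 0 gives λ = 169, 169/37636
κ = σ_max/σ_min = 13/(13/194) = 194.0000

194.0000


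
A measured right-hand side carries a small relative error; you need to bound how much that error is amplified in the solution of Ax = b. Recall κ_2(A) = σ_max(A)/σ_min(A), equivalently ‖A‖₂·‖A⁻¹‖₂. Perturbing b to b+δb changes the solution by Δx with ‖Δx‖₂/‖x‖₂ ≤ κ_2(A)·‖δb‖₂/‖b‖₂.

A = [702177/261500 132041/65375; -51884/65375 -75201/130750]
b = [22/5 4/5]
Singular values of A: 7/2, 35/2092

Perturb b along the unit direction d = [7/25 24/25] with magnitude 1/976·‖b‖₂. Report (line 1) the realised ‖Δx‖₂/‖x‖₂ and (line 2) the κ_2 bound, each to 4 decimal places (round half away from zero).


from the listed singular values, σ₁ = 7/2, σ_n = 35/2092
condition number: (7/2) ÷ (35/2092) = 209.2000
perturbation bound = 209.2000·1/976 = 0.2143
solve Ax = b  →  x = [-70.8114 96.3200]
‖b‖ = 4.4721, ‖x‖ = 119.5483
with δb = [0.0013 0.0044], A·Δx = δb → ‖Δx‖ = 0.2739
relative error = 0.0023
so the bound overstates the realised error by a factor of ≈ 93.5614 (computed from the unrounded values)

0.0023
0.2143


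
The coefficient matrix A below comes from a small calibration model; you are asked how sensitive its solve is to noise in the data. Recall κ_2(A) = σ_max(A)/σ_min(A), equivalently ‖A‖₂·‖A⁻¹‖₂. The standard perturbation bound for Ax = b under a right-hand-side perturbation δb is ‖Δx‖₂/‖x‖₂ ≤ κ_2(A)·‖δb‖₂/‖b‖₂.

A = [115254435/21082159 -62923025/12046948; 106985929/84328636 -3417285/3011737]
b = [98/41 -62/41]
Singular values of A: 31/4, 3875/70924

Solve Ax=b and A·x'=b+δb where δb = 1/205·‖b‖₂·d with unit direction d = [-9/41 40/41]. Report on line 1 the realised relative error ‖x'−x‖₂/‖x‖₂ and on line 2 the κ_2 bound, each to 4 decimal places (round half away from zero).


0.0069
0.6919

largest singular value 31/4, smallest 3875/70924
κ = σ_max/σ_min = (31/4)/(3875/70924) = 141.8480
κ_2(A)·‖δb‖/‖b‖ = 0.6919
solve Ax = b  →  x = [-25.0586 -26.6857]
‖b‖ = 2.8284, ‖x‖ = 36.6068
with δb = [-0.0030 0.0135], A·Δx = δb → ‖Δx‖ = 0.2525
dividing the unrounded norms, ‖Δx‖/‖x‖ = 0.0069
so the bound overstates the realised error by a factor of ≈ 100.3042 (computed from the unrounded values)


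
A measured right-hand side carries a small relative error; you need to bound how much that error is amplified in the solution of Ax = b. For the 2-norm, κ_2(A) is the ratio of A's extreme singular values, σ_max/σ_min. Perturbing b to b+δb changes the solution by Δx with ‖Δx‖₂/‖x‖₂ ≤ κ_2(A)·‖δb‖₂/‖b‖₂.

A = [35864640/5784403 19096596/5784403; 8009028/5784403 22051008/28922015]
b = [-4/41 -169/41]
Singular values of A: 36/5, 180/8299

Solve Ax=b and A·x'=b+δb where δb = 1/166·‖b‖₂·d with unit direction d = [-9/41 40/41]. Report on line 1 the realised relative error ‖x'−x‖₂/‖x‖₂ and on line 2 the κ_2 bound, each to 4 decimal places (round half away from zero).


0.0062
1.9998

largest singular value 36/5, smallest 180/8299
condition number: (36/5) ÷ (180/8299) = 331.9600
κ_2(A)·‖δb‖/‖b‖ = 1.9998
solve Ax = b  →  x = [86.6644 -162.7908]
‖b‖ = 4.1231, ‖x‖ = 184.4223
Δx = A⁻¹·δb where δb = 1/166·4.1231·d; ‖Δx‖ = 1.1452
relative error = 0.0062
so the bound overstates the realised error by a factor of ≈ 322.0486 (computed from the unrounded values)


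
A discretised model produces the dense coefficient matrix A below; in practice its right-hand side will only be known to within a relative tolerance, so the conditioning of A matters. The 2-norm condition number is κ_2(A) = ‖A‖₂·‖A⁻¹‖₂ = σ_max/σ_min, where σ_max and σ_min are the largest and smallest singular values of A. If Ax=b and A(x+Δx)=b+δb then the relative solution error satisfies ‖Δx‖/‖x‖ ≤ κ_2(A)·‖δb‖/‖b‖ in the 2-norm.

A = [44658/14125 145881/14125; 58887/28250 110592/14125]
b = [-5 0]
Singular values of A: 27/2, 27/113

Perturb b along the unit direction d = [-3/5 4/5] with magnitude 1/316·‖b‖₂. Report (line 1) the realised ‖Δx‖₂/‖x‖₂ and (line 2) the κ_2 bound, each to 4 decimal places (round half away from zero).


0.0053
0.1788

σ_max = 27/2, σ_min = 27/113
condition number: (27/2) ÷ (27/113) = 56.5000
bound on ‖Δx‖/‖x‖: κ·ε = 56.5000·1/316 = 0.1788
solve Ax = b  →  x = [-12.1363 3.2311]
2-norm of b is 5.0000; of x, 12.5591
Δx = A⁻¹·δb where δb = 1/316·5.0000·d; ‖Δx‖ = 0.0662
relative error = 0.0053
so the bound overstates the realised error by a factor of ≈ 33.9094 (computed from the unrounded values)


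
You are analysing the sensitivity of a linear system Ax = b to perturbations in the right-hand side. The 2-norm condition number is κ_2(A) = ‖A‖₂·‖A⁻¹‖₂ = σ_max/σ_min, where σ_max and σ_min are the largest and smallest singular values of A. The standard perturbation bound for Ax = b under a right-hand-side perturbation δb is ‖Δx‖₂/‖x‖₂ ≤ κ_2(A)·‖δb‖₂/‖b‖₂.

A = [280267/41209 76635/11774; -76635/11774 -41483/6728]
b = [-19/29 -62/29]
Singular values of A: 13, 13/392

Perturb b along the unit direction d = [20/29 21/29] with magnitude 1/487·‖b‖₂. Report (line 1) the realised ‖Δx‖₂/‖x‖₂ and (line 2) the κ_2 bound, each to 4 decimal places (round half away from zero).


largest singular value 13, smallest 13/392
κ = σ_max/σ_min = 13/(13/392) = 392.0000
bound on ‖Δx‖/‖x‖: κ·ε = 392.0000·1/487 = 0.8049
solve Ax = b  →  x = [41.6472 -43.6180]
‖b‖ = 2.2361, ‖x‖ = 60.3077
with δb = [0.0032 0.0033], A·Δx = δb → ‖Δx‖ = 0.1385
dividing the unrounded norms, ‖Δx‖/‖x‖ = 0.0023
tightness: 0.0023 against a bound of 0.8049 (unrounded ratio ≈ 0.0029)

0.0023
0.8049


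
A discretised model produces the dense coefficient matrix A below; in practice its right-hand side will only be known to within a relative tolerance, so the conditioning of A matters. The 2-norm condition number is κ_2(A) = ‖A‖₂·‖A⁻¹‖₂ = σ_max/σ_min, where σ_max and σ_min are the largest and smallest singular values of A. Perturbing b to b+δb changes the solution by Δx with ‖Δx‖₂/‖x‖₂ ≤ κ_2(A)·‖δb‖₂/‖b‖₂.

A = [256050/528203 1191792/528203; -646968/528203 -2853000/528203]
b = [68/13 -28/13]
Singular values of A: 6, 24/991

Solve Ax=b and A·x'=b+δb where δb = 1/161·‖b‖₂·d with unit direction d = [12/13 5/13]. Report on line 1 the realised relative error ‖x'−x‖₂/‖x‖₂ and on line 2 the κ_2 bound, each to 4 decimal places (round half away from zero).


0.0088
1.5388

from the listed singular values, σ₁ = 6, σ_n = 24/991
κ = σ_max/σ_min = 6/(24/991) = 247.7500
bound on ‖Δx‖/‖x‖: κ·ε = 247.7500·1/161 = 1.5388
solve Ax = b  →  x = [-160.9919 36.9065]
2-norm of b is 5.6569; of x, 165.1680
with δb = [0.0324 0.0135], A·Δx = δb → ‖Δx‖ = 1.4508
realised ‖Δx‖/‖x‖ = 0.0088
so the bound overstates the realised error by a factor of ≈ 175.1871 (computed from the unrounded values)


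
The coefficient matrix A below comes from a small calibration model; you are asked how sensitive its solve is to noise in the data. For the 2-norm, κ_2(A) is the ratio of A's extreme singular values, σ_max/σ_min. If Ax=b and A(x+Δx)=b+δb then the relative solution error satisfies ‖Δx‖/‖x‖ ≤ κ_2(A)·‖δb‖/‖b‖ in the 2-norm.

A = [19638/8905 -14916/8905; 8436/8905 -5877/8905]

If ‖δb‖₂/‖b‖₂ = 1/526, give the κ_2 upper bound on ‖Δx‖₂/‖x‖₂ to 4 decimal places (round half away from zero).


M = AᵀA = [540612/93845 -405324/93845; -405324/93845 304173/93845]. tr(M)=168957/18769, det(M)=324/18769
λ_max, λ_min = (168957/18769 ± √28522143225/352275361)/2 = 9, 36/18769
κ = σ_max/σ_min = 3/(6/137) = 68.5000
bound on ‖Δx‖/‖x‖: κ·ε = 68.5000·1/526 = 0.1302

0.1302


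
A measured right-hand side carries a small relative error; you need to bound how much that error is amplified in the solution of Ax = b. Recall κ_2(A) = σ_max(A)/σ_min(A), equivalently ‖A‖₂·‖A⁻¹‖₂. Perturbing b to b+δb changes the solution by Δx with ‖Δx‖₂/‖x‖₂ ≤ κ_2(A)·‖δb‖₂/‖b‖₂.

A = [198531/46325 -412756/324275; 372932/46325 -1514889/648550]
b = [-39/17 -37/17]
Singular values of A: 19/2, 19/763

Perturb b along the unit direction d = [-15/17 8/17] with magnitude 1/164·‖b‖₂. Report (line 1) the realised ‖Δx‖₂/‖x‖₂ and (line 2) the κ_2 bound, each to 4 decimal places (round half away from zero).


from the listed singular values, σ₁ = 19/2, σ_n = 19/763
condition number: (19/2) ÷ (19/763) = 381.5000
perturbation bound = 381.5000·1/164 = 2.3262
solve Ax = b  →  x = [10.9411 38.6400]
‖b‖₂ = 3.1623 and ‖x‖₂ = 40.1591
re-solving with b+δb shifts x by Δx of norm 0.7743
realised ‖Δx‖/‖x‖ = 0.0193
tightness: 0.0193 against a bound of 2.3262 (unrounded ratio ≈ 0.0083)

0.0193
2.3262


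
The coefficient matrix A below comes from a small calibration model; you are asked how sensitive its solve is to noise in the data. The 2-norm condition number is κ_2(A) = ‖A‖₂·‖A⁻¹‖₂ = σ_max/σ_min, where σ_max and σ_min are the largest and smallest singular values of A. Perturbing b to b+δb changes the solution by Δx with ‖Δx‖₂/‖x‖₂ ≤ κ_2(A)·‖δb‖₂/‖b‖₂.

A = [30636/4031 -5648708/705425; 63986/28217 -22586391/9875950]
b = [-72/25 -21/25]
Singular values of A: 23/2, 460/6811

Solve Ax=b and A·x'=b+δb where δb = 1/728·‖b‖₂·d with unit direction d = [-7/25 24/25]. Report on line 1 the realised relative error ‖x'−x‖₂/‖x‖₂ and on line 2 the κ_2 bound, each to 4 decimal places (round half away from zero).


0.2339
0.2339

σ_max = 23/2, σ_min = 460/6811
κ = σ_max/σ_min = (23/2)/(460/6811) = 170.2750
worst-case relative error ≤ 170.2750 × 1/728 = 0.2339
solve Ax = b  →  x = [-0.1799 0.1889]
2-norm of b is 3.0000; of x, 0.2609
Δx = A⁻¹·δb where δb = 1/728·3.0000·d; ‖Δx‖ = 0.0610
relative error = 0.2339
realised/bound = 1 exactly: the bound is attained for this b and d


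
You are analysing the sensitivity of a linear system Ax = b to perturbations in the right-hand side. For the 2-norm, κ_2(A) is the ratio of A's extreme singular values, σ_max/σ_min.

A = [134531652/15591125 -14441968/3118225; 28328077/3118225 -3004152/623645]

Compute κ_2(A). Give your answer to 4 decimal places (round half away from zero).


M = AᵀA = [2669144859257/17002390625 -284706444888/3400478125; -284706444888/3400478125 30369564992/680095625]. tr(M)=201669646121/1000140625, det(M)=6505390336/25003515625
char-poly roots: 5041/25 and 1290496/1000140625
σ_max=√(5041/25)=(71/5), σ_min=√(1290496/1000140625)=(1136/31625) → κ = 395.3125

395.3125


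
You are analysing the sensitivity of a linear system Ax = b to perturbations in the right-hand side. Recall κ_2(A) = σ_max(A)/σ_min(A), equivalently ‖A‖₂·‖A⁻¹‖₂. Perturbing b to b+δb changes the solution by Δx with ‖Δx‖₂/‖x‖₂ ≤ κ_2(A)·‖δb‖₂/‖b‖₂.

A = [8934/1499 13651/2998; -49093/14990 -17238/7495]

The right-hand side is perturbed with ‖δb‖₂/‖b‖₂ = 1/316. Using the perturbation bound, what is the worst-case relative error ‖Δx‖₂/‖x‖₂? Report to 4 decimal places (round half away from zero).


0.1897

M = AᵀA = [10391758249/224700100 1947607992/56175025; 1947607992/56175025 5847339601/224700100]. tr(M)=324781957/4494002, det(M)=52200625/35952016
char-poly roots: 289/4 and 180625/8988004
κ = σ_max/σ_min = (17/2)/(425/2998) = 59.9600
bound on ‖Δx‖/‖x‖: κ·ε = 59.9600·1/316 = 0.1897


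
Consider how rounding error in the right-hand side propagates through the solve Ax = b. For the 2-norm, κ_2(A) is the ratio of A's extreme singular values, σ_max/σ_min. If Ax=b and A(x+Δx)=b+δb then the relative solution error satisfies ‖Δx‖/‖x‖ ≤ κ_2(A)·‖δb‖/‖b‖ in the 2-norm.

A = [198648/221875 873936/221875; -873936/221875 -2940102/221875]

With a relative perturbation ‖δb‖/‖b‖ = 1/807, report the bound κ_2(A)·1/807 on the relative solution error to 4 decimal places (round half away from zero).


0.0704

form AᵀA = [1285160256/78765625 4388906592/78765625; 4388906592/78765625 15052742244/78765625] with trace 26140644/126025 and determinant 1679616/126025
eigenvalues of AᵀA: λ = (tr ± √(tr²−4·det))/2 = 5184/25, 324/5041
κ = σ_max/σ_min = (72/5)/(18/71) = 56.8000
κ_2(A)·‖δb‖/‖b‖ = 0.0704


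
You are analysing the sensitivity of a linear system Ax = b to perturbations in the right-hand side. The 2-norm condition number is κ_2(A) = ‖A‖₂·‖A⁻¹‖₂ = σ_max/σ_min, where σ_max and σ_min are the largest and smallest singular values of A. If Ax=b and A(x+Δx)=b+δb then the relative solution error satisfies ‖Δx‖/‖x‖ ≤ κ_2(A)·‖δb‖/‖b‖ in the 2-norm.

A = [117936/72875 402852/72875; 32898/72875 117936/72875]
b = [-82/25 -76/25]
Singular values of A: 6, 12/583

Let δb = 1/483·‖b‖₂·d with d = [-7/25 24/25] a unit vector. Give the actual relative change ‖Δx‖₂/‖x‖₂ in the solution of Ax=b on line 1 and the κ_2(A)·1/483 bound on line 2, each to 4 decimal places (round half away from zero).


σ_max = 6, σ_min = 12/583
condition number: 6 ÷ (12/583) = 291.5000
worst-case relative error ≤ 291.5000 × 1/483 = 0.6035
solve Ax = b  →  x = [93.0933 -27.8467]
‖b‖₂ = 4.4721 and ‖x‖₂ = 97.1690
re-solving with b+δb shifts x by Δx of norm 0.4498
realised ‖Δx‖/‖x‖ = 0.0046
tightness: 0.0046 against a bound of 0.6035 (unrounded ratio ≈ 0.0077)

0.0046
0.6035


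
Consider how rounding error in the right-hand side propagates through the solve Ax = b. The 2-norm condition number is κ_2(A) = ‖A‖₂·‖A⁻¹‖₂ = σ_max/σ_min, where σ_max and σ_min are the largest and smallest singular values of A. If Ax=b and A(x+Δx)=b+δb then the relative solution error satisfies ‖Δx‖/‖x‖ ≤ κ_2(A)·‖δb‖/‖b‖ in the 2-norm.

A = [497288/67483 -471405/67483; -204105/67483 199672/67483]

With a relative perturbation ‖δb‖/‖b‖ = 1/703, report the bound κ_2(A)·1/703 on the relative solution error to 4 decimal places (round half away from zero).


M = AᵀA = [1709788201/26946481 -1628272800/26946481; -1628272800/26946481 1550837761/26946481]. tr(M)=3877082/32041, det(M)=14641/32041
eigenvalues of AᵀA: λ = (tr ± √(tr²−4·det))/2 = 121, 121/32041
σ_max=√121=11, σ_min=√(121/32041)=(11/179) → κ = 179.0000
bound on ‖Δx‖/‖x‖: κ·ε = 179.0000·1/703 = 0.2546

0.2546


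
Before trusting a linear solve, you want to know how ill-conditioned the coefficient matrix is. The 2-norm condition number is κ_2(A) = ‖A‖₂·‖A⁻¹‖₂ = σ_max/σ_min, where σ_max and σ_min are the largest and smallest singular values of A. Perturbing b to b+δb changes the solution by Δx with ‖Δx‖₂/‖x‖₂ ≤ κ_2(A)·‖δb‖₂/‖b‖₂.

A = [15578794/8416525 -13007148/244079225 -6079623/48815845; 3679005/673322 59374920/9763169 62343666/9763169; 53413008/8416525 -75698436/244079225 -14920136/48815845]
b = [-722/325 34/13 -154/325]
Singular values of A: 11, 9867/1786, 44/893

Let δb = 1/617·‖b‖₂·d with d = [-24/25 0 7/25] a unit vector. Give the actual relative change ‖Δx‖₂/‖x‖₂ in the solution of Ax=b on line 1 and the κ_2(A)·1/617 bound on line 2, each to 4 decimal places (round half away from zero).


from the listed singular values, σ₁ = 11, σ_n = 44/893
condition number: 11 ÷ (44/893) = 223.2500
perturbation bound = 223.2500·1/617 = 0.3618
solve Ax = b  →  x = [-0.1368 -29.1304 28.2699]
‖b‖ = 3.4641, ‖x‖ = 40.5929
Δx = A⁻¹·δb where δb = 1/617·3.4641·d; ‖Δx‖ = 0.1139
realised ‖Δx‖/‖x‖ = 0.0028
so the bound overstates the realised error by a factor of ≈ 128.8999 (computed from the unrounded values)

0.0028
0.3618


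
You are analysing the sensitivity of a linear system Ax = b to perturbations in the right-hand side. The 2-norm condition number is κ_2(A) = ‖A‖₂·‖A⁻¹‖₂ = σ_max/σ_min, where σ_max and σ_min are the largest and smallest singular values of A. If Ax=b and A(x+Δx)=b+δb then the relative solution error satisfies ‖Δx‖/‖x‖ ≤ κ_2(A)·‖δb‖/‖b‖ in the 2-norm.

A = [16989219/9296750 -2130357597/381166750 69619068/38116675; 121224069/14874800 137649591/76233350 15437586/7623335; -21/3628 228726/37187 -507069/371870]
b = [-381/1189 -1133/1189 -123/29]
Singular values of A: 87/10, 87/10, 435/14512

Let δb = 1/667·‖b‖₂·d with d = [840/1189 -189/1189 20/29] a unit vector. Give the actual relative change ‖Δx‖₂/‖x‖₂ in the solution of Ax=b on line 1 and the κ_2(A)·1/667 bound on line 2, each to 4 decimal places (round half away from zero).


0.0022
0.4351

σ_max = 87/10, σ_min = 435/14512
κ_2(A) = (87/10) / (435/14512) = 290.2400
bound on ‖Δx‖/‖x‖: κ·ε = 290.2400·1/667 = 0.4351
solve Ax = b  →  x = [27.9128 -21.4341 -93.6918]
2-norm of b is 4.3589; of x, 100.0834
with δb = [0.0046 -0.0010 0.0045], A·Δx = δb → ‖Δx‖ = 0.2180
realised ‖Δx‖/‖x‖ = 0.0022
realised/bound (from unrounded values) ≈ 0.0050


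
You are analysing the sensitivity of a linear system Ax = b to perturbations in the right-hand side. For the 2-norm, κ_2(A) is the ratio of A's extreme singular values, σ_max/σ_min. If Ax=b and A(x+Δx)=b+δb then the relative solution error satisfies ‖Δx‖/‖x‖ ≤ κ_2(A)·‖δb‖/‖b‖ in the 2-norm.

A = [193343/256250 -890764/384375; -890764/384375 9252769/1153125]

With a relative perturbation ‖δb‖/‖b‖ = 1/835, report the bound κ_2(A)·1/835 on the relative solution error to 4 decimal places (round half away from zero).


M = AᵀA = [5616441049/945562500 -14427259126/709171875; -14427259126/709171875 148407805921/2127515625]. tr(M)=1030686709/13616100, det(M)=707281/1512900
eigenvalues of AᵀA: λ = (tr ± √(tr²−4·det))/2 = 7569/100, 841/136161
σ_max=√(7569/100)=(87/10), σ_min=√(841/136161)=(29/369) → κ = 110.7000
worst-case relative error ≤ 110.7000 × 1/835 = 0.1326

0.1326


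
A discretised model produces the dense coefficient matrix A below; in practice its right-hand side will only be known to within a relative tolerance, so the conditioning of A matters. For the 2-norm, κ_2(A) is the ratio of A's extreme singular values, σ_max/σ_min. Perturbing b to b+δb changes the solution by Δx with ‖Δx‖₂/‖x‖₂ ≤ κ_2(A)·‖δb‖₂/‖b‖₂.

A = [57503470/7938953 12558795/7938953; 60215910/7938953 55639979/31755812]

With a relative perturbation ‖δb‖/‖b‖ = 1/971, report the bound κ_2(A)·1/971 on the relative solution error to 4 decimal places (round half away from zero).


0.1719

AᵀA = [8243287609000/74942895049 3709339556445/149885790098; 3709339556445/149885790098 6681784272001/1199086320784]; tr = 82435684721/713317264, det = 85470025/178329316
char-poly roots: 1849/16 and 184900/44582329
so κ_2 = √((1849/16) / (184900/44582329)) = 166.9250
perturbation bound = 166.9250·1/971 = 0.1719


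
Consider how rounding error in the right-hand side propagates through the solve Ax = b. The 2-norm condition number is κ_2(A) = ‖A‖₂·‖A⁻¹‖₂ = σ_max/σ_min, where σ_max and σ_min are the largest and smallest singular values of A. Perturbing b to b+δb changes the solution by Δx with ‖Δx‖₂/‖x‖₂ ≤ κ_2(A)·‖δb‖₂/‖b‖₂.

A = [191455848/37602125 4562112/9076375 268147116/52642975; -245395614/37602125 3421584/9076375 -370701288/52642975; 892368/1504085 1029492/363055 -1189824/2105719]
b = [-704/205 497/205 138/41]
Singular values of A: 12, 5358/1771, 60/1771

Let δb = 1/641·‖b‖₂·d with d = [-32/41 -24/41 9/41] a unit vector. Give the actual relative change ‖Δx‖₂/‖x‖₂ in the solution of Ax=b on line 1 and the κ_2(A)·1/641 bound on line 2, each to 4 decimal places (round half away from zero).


from the listed singular values, σ₁ = 12, σ_n = 60/1771
κ_2(A) = 12 / (60/1771) = 354.2000
κ_2(A)·‖δb‖/‖b‖ = 0.5526
solve Ax = b  →  x = [-41.0672 17.4813 38.6513]
‖b‖ = 5.3852, ‖x‖ = 59.0426
δb = ε·‖b‖·d = [-0.0066 -0.0049 0.0018]; solving A·Δx = δb gives ‖Δx‖ = 0.2480
realised ‖Δx‖/‖x‖ = 0.0042
so the bound overstates the realised error by a factor of ≈ 131.5672 (computed from the unrounded values)

0.0042
0.5526


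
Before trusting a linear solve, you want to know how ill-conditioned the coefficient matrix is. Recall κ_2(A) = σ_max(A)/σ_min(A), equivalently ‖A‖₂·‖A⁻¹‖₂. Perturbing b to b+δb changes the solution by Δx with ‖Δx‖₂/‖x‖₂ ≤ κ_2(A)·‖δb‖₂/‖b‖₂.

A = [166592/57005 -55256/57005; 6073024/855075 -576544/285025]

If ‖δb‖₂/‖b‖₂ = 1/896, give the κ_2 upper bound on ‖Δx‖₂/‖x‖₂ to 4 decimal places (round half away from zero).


form AᵀA = [255183560704/4326350625 -24803290624/1442116875; -24803290624/1442116875 2418542144/480705625] with trace 443120704/6922161 and determinant 6553600/6922161
eigenvalues of AᵀA: λ = (tr ± √(tr²−4·det))/2 = 64, 102400/6922161
κ_2(A) = √(λ_max/λ_min) = √(64 / (102400/6922161)) = 65.7750
perturbation bound = 65.7750·1/896 = 0.0734

0.0734


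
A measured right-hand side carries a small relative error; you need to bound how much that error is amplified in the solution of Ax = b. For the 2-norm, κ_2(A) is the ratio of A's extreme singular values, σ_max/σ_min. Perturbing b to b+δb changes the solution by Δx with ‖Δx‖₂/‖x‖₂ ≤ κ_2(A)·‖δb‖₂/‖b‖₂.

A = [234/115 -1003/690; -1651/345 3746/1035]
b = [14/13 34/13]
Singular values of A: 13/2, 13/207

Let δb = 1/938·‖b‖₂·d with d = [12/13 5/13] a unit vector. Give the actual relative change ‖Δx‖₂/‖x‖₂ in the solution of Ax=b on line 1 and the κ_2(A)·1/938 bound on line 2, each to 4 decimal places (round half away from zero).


0.0015
0.1103

largest singular value 13/2, smallest 13/207
κ_2(A) = (13/2) / (13/207) = 103.5000
κ_2(A)·‖δb‖/‖b‖ = 0.1103
solve Ax = b  →  x = [18.8615 25.6615]
2-norm of b is 2.8284; of x, 31.8476
Δx = A⁻¹·δb where δb = 1/938·2.8284·d; ‖Δx‖ = 0.0480
dividing the unrounded norms, ‖Δx‖/‖x‖ = 0.0015
tightness: 0.0015 against a bound of 0.1103 (unrounded ratio ≈ 0.0137)


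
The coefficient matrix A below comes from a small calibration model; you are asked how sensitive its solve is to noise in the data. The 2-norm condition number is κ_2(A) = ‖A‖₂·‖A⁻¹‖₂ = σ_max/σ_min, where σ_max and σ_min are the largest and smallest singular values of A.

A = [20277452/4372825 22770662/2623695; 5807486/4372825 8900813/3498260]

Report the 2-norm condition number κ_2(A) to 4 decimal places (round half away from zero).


385.8375

M = AᵀA = [41873125012/1799679857 471058367885/10798079142; 471058367885/10798079142 21197809447625/259153899408]. tr(M)=1601619967609/15244347024, det(M)=70644025/952771689
eigenvalues of AᵀA: λ = (tr ± √(tr²−4·det))/2 = 1681/16, 672400/952771689
σ_max=√(1681/16)=(41/4), σ_min=√(672400/952771689)=(820/30867) → κ = 385.8375


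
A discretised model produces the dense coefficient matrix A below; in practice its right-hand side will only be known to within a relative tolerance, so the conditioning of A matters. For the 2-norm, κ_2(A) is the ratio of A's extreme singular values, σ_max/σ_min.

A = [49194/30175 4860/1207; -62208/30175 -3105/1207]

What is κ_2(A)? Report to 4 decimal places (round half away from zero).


form AᵀA = [251595396/36421225 86447736/7284245; 86447736/7284245 33260625/1456849] with trace 3747789/126025 and determinant 2125764/126025
char-poly roots: 729/25 and 2916/5041
so κ_2 = √((729/25) / (2916/5041)) = 7.1000

7.1000


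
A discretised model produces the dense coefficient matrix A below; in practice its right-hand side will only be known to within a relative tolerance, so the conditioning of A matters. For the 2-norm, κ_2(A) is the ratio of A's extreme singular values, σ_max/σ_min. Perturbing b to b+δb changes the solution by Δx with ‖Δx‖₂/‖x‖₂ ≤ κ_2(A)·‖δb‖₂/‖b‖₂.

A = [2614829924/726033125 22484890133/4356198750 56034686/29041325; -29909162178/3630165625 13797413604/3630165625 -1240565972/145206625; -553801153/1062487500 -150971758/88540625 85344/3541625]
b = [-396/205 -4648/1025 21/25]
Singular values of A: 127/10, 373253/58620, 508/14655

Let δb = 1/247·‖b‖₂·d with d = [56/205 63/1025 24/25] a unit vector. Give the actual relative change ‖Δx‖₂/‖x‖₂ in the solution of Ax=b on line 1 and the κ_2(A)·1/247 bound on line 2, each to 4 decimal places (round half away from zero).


1.0304
1.4833

from the listed singular values, σ₁ = 127/10, σ_n = 508/14655
κ_2(A) = (127/10) / (508/14655) = 366.3750
bound on ‖Δx‖/‖x‖: κ·ε = 366.3750·1/247 = 1.4833
solve Ax = b  →  x = [0.0870 -0.5162 0.2172]
‖b‖₂ = 5.0000 and ‖x‖₂ = 0.5667
Δx = A⁻¹·δb where δb = 1/247·5.0000·d; ‖Δx‖ = 0.5840
dividing the unrounded norms, ‖Δx‖/‖x‖ = 1.0304
so the bound overstates the realised error by a factor of ≈ 1.4395 (computed from the unrounded values)


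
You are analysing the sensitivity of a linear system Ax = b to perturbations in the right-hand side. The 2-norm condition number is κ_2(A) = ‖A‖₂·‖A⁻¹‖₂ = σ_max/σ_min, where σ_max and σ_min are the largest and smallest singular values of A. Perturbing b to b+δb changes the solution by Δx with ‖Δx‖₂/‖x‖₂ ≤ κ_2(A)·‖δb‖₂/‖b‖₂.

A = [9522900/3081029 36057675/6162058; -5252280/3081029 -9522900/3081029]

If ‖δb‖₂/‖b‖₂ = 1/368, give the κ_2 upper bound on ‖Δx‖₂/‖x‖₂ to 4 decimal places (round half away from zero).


M = AᵀA = [409245915600/32846850169 767141016750/32846850169; 767141016750/32846850169 5753973785625/131387400676]. tr(M)=25574247225/454627684, det(M)=20250000/113656921
char-poly roots: 225/4 and 360000/113656921
so κ_2 = √((225/4) / (360000/113656921)) = 133.2625
κ_2(A)·‖δb‖/‖b‖ = 0.3621

0.3621


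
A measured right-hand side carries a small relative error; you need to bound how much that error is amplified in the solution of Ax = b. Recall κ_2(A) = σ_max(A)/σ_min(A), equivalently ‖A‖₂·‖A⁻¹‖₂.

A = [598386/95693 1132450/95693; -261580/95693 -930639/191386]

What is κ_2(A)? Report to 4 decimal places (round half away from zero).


M = AᵀA = [2523608884/54184321 4729943790/54184321; 4729943790/54184321 35478467209/216737284]. tr(M)=157691705/749956, det(M)=707281/187489
λ_max, λ_min = (157691705/749956 ± √24858186951732849/562434001936)/2 = 841/4, 3364/187489
so κ_2 = √((841/4) / (3364/187489)) = 108.2500

108.2500


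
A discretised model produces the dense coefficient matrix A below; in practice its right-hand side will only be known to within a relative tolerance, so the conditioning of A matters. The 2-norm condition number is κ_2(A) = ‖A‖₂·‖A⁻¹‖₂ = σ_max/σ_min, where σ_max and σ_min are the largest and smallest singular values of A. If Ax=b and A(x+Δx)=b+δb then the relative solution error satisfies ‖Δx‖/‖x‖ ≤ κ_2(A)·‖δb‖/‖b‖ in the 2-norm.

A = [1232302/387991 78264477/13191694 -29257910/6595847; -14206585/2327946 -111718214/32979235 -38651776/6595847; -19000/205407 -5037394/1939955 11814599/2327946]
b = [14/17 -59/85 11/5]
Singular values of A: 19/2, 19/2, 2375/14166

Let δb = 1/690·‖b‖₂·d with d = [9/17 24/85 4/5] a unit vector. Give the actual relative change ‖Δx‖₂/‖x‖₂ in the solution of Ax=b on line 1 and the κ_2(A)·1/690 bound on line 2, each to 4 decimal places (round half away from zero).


0.0018
0.0821

largest singular value 19/2, smallest 2375/14166
κ_2(A) = (19/2) / (2375/14166) = 56.6640
κ_2(A)·‖δb‖/‖b‖ = 0.0821
solve Ax = b  →  x = [-8.1509 7.6367 4.1922]
2-norm of b is 2.4495; of x, 11.9302
with δb = [0.0019 0.0010 0.0028], A·Δx = δb → ‖Δx‖ = 0.0212
realised ‖Δx‖/‖x‖ = 0.0018
realised/bound (from unrounded values) ≈ 0.0216


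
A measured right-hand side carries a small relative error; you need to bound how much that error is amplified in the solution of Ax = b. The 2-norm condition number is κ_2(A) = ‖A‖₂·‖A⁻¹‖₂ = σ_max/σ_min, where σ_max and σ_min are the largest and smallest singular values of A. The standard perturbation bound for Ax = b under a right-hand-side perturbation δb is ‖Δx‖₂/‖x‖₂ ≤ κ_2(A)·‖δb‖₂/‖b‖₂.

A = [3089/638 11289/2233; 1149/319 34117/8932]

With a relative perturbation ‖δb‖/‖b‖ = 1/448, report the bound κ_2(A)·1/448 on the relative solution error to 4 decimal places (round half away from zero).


0.6016

AᵀA = [14822725/407044 108943875/2849308; 108943875/2849308 3203034025/79780624]; tr = 7263125/94864, det = 625/7744
λ_max, λ_min = (7263125/94864 ± √52750079555625/8999178496)/2 = 1225/16, 25/23716
σ_max=√(1225/16)=(35/4), σ_min=√(25/23716)=(5/154) → κ = 269.5000
perturbation bound = 269.5000·1/448 = 0.6016


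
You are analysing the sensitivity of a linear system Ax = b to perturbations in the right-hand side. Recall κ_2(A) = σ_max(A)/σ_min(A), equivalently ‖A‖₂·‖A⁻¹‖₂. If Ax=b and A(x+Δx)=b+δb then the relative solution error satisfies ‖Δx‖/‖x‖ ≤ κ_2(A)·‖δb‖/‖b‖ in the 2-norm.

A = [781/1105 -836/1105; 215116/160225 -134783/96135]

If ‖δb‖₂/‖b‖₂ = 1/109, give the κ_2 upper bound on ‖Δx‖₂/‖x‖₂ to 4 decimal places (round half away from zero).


form AᵀA = [204495929/88830625 -128825312/53298375; -128825312/53298375 81164017/31979025] with trace 4601146/950625 and determinant 14641/23765625
solving λ² − 4601146/950625·λ + 14641/23765625 = 0 gives λ = 121/25, 121/950625
κ = σ_max/σ_min = (11/5)/(11/975) = 195.0000
κ_2(A)·‖δb‖/‖b‖ = 1.7890

1.7890


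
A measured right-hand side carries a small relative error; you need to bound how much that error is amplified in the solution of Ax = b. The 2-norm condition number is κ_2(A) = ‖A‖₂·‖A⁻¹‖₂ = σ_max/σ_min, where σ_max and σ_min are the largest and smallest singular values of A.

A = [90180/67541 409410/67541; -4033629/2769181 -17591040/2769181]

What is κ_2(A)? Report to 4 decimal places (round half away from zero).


232.9000

AᵀA = [35601405201/9118149121 158167951560/9118149121; 158167951560/9118149121 702982289700/9118149121]; tr = 439371621/5424241, det = 656100/5424241
char-poly roots: 81 and 8100/5424241
so κ_2 = √(81 / (8100/5424241)) = 232.9000
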